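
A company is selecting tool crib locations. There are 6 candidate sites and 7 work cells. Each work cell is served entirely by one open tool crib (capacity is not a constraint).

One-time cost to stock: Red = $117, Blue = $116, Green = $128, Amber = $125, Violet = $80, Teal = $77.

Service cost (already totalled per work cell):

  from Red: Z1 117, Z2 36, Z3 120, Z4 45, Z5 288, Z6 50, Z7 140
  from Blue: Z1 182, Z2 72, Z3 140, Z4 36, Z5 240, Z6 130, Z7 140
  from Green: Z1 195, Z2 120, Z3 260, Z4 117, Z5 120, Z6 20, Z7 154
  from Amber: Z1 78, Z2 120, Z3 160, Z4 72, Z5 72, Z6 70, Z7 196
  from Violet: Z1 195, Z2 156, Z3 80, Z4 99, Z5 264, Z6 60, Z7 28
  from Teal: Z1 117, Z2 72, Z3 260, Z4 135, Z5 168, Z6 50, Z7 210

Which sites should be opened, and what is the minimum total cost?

Open Red, Amber and Violet; minimum total cost 711.

For any fixed open set, each work cell goes to its cheapest open site; total = fixed + service.
{Red, Amber, Violet}: Z1→Amber 78, Z2→Red 36, Z3→Violet 80, Z4→Red 45, Z5→Amber 72, Z6→Red 50, Z7→Violet 28. Service 389; fixed 322; total 711.
{Amber, Violet}: service 510 + fixed 205 = 715
{Amber, Violet, Teal}: Z1→Amber 78, Z2→Teal 72, Z3→Violet 80, Z4→Amber 72, Z5→Amber 72, Z6→Teal 50, Z7→Violet 28. Service 452; fixed 282; total 734.
{Red, Blue, Green, Amber, Violet, Teal}: Z1→Amber 78, Z2→Red 36, Z3→Violet 80, Z4→Blue 36, Z5→Amber 72, Z6→Green 20, Z7→Violet 28. Service 350; fixed 643; total 993.
No other subset beats 711.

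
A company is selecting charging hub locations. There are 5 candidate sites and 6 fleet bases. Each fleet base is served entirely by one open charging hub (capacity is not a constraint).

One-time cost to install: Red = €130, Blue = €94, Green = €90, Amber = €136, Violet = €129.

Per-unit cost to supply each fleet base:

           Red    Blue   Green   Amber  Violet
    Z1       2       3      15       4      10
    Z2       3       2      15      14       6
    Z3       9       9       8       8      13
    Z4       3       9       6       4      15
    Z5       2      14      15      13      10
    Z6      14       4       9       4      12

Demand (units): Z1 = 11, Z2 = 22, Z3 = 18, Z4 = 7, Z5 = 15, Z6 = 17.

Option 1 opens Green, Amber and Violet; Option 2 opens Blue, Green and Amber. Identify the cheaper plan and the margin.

Option 1: {Green, Amber, Violet}: Z1→Amber 4·11=44, Z2→Violet 6·22=132, Z3→Green 8·18=144, Z4→Amber 4·7=28, Z5→Violet 10·15=150, Z6→Amber 4·17=68. Service 566; fixed 355; total 921.
Option 2: {Blue, Green, Amber}: Z1→Blue 3·11=33, Z2→Blue 2·22=44, Z3→Green 8·18=144, Z4→Amber 4·7=28, Z5→Amber 13·15=195, Z6→Blue 4·17=68. Service 512; fixed 320; total 832.
Difference: |921 − 832| = 89.

Option 2 is cheaper by 89.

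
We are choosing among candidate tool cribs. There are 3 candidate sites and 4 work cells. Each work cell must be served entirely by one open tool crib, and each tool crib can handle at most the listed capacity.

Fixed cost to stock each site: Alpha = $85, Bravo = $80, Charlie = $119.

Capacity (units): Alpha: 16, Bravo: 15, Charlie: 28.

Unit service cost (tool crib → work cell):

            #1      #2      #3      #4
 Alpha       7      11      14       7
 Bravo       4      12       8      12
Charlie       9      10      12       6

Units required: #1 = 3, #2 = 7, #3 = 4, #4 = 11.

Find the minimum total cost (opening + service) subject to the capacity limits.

Open {Charlie}: #1→Charlie 9·3=27, #2→Charlie 10·7=70, #3→Charlie 12·4=48, #4→Charlie 6·11=66.
Loads: Charlie carries 25/28. Service 211; fixed 119; total 330.
Next best feasible plan costs 370.

Minimum total cost: 330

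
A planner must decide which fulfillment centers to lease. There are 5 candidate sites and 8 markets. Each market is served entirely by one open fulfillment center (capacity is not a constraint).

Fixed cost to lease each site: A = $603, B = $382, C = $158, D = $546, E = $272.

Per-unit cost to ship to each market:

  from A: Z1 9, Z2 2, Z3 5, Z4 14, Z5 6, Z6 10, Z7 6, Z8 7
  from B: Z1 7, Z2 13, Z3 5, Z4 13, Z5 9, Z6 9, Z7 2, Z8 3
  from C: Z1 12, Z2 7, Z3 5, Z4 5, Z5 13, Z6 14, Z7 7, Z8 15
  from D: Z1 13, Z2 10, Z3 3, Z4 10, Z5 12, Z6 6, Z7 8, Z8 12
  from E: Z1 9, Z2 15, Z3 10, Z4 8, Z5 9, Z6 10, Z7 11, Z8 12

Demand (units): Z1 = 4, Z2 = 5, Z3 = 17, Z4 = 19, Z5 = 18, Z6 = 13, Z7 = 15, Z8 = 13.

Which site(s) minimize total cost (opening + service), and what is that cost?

Open B and C; minimum total cost 1131.

For any fixed open set, each market goes to its cheapest open site; total = fixed + service.
{B, C}: Z1→B 7·4=28, Z2→C 7·5=35, Z3→B 5·17=85, Z4→C 5·19=95, Z5→B 9·18=162, Z6→B 9·13=117, Z7→B 2·15=30, Z8→B 3·13=39. Service 591; fixed 540; total 1131.
{C}: service 979 + fixed 158 = 1137
{B}: Z1→B 7·4=28, Z2→B 13·5=65, Z3→B 5·17=85, Z4→B 13·19=247, Z5→B 9·18=162, Z6→B 9·13=117, Z7→B 2·15=30, Z8→B 3·13=39. Service 773; fixed 382; total 1155.
{A, B, C, D, E}: Z1→B 7·4=28, Z2→A 2·5=10, Z3→D 3·17=51, Z4→C 5·19=95, Z5→A 6·18=108, Z6→D 6·13=78, Z7→B 2·15=30, Z8→B 3·13=39. Service 439; fixed 1961; total 2400.
No other subset beats 1131.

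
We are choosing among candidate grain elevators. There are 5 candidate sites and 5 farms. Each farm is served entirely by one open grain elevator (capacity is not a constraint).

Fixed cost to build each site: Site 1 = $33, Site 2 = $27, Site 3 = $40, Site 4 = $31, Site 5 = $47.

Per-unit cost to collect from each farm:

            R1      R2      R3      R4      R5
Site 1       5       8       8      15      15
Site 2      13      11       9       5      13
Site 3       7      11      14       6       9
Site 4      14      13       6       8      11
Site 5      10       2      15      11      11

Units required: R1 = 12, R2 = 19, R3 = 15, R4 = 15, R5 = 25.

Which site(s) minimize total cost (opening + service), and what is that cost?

For any fixed open set, each farm goes to its cheapest open site; total = fixed + service.
{Site 3, Site 4, Site 5}: R1→Site 3 7·12=84, R2→Site 5 2·19=38, R3→Site 4 6·15=90, R4→Site 3 6·15=90, R5→Site 3 9·25=225. Service 527; fixed 118; total 645.
{Site 1, Site 3, Site 5}: service 533 + fixed 120 = 653
{Site 1, Site 3, Site 4, Site 5}: R1→Site 1 5·12=60, R2→Site 5 2·19=38, R3→Site 4 6·15=90, R4→Site 3 6·15=90, R5→Site 3 9·25=225. Service 503; fixed 151; total 654.
{Site 1, Site 2, Site 3, Site 4, Site 5}: service 488 + fixed 178 = 666
No other subset beats 645.

Open Site 3, Site 4 and Site 5; minimum total cost 645.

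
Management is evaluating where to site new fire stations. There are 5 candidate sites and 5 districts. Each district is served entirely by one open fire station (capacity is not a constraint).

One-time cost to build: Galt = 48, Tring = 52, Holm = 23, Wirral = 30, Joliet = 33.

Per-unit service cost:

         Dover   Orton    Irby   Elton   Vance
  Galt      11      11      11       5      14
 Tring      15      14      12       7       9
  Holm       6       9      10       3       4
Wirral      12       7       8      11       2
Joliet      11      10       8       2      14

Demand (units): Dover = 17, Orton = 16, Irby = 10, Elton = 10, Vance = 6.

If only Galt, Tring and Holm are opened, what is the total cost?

Total cost: 523

Each district is assigned to its cheapest site among the open ones.
{Galt, Tring, Holm}: Dover→Holm 6·17=102, Orton→Holm 9·16=144, Irby→Holm 10·10=100, Elton→Holm 3·10=30, Vance→Holm 4·6=24. Service 400; fixed 123; total 523.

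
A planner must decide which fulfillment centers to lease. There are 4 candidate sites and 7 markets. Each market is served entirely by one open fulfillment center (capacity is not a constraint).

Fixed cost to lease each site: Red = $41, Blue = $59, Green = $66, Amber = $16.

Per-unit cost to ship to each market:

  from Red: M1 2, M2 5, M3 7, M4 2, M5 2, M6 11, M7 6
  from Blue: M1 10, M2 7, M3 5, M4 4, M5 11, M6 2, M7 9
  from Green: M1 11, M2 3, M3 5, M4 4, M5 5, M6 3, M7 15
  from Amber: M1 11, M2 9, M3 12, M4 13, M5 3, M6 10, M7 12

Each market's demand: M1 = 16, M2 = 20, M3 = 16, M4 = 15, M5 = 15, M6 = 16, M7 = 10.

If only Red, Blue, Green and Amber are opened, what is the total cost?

Total cost: 506

Each market is assigned to its cheapest site among the open ones.
{Red, Blue, Green, Amber}: M1→Red 2·16=32, M2→Green 3·20=60, M3→Blue 5·16=80, M4→Red 2·15=30, M5→Red 2·15=30, M6→Blue 2·16=32, M7→Red 6·10=60. Service 324; fixed 182; total 506.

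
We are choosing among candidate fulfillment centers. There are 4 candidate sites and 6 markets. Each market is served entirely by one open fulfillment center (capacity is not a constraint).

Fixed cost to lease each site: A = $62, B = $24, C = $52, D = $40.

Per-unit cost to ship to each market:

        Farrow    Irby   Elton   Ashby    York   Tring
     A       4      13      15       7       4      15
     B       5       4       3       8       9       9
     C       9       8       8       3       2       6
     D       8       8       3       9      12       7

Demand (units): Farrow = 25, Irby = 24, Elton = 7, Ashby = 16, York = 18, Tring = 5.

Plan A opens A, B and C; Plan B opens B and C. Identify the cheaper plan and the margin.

Plan A: {A, B, C}: Farrow→A 4·25=100, Irby→B 4·24=96, Elton→B 3·7=21, Ashby→C 3·16=48, York→C 2·18=36, Tring→C 6·5=30. Service 331; fixed 138; total 469.
Plan B: {B, C}: Farrow→B 5·25=125, Irby→B 4·24=96, Elton→B 3·7=21, Ashby→C 3·16=48, York→C 2·18=36, Tring→C 6·5=30. Service 356; fixed 76; total 432.
Difference: |469 − 432| = 37.

Plan B is cheaper by 37.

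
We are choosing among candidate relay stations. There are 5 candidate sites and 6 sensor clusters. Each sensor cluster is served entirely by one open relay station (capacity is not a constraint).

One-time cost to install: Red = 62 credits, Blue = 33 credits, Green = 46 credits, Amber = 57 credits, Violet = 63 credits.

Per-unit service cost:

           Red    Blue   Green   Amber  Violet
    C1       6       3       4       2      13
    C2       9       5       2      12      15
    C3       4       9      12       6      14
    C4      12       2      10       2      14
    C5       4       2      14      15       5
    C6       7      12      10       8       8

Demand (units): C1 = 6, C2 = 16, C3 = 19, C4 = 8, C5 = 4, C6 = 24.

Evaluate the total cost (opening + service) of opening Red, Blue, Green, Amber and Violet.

Total cost: 573

Each sensor cluster is assigned to its cheapest site among the open ones.
{Red, Blue, Green, Amber, Violet}: C1→Amber 2·6=12, C2→Green 2·16=32, C3→Red 4·19=76, C4→Blue 2·8=16, C5→Blue 2·4=8, C6→Red 7·24=168. Service 312; fixed 261; total 573.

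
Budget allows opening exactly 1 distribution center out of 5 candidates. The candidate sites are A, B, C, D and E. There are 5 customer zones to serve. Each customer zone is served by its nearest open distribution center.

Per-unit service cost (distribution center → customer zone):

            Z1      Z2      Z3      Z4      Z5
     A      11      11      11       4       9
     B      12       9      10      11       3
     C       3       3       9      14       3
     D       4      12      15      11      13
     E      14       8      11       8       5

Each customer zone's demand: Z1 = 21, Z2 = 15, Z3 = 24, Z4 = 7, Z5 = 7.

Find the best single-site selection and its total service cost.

Choose C only; total service cost 443.

With exactly 1 open, each customer zone uses its cheapest among the chosen.
{C}: Z1→C 3·21=63, Z2→C 3·15=45, Z3→C 9·24=216, Z4→C 14·7=98, Z5→C 3·7=21. Service cost 443.
{B}: service cost 725
{A}: service cost 751
Among all 5 size-1 choices, {C} is lowest.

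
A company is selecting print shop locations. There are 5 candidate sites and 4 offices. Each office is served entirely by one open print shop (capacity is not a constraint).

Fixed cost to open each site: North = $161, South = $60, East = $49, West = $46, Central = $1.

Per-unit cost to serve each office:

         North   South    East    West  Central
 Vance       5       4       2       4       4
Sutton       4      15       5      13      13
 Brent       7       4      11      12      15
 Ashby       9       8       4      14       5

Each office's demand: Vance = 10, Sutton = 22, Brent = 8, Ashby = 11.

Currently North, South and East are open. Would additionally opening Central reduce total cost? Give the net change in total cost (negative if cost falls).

Current service cost with {North, South, East}: 184.
Adding Central: each office re-picks its cheapest; new service cost 184, saving 0.
Extra fixed cost: 1. Net change = 1 − 0 = 1.
(Totals: 454 → 455.)

No — net change +1 (cost rises by 1).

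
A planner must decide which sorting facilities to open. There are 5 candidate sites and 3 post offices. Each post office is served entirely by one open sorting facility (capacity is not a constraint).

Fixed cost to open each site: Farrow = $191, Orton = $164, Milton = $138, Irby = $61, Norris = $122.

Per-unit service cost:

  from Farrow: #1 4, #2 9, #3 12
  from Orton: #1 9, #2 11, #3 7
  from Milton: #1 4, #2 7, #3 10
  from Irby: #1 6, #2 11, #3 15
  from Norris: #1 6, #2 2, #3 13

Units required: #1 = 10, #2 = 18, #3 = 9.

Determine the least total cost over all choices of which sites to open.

For any fixed open set, each post office goes to its cheapest open site; total = fixed + service.
{Norris}: #1→Norris 6·10=60, #2→Norris 2·18=36, #3→Norris 13·9=117. Service 213; fixed 122; total 335.
{Milton}: #1→Milton 4·10=40, #2→Milton 7·18=126, #3→Milton 10·9=90. Service 256; fixed 138; total 394.
{Irby, Norris}: service 213 + fixed 183 = 396
{Farrow, Orton, Milton, Irby, Norris}: service 139 + fixed 676 = 815
No other subset beats 335.

Minimum total cost: 335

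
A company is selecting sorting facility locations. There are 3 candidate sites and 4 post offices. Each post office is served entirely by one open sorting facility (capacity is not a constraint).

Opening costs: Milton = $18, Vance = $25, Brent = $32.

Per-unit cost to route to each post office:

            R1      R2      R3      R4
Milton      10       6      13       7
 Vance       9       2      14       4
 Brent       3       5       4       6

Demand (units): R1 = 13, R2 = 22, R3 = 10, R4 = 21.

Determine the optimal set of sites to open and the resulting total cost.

For any fixed open set, each post office goes to its cheapest open site; total = fixed + service.
{Vance, Brent}: R1→Brent 3·13=39, R2→Vance 2·22=44, R3→Brent 4·10=40, R4→Vance 4·21=84. Service 207; fixed 57; total 264.
{Milton, Vance, Brent}: service 207 + fixed 75 = 282
{Brent}: service 315 + fixed 32 = 347
{Milton}: service 539 + fixed 18 = 557
No other subset beats 264.

Open Vance and Brent; minimum total cost 264.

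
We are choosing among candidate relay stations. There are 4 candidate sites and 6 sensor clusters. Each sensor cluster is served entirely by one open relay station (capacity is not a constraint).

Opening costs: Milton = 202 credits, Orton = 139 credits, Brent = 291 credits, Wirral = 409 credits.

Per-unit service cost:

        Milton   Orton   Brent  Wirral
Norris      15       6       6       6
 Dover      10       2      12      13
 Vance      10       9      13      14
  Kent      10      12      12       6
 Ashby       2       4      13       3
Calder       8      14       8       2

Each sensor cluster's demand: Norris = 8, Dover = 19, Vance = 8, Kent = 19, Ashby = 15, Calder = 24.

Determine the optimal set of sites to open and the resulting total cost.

For any fixed open set, each sensor cluster goes to its cheapest open site; total = fixed + service.
{Milton, Orton}: Norris→Orton 6·8=48, Dover→Orton 2·19=38, Vance→Orton 9·8=72, Kent→Milton 10·19=190, Ashby→Milton 2·15=30, Calder→Milton 8·24=192. Service 570; fixed 341; total 911.
{Orton, Wirral}: service 365 + fixed 548 = 913
{Orton}: Norris→Orton 6·8=48, Dover→Orton 2·19=38, Vance→Orton 9·8=72, Kent→Orton 12·19=228, Ashby→Orton 4·15=60, Calder→Orton 14·24=336. Service 782; fixed 139; total 921.
{Milton, Orton, Brent, Wirral}: service 350 + fixed 1041 = 1391
(All 15 nonempty subsets were checked; Milton and Orton is lowest.)

Open Milton and Orton; minimum total cost 911.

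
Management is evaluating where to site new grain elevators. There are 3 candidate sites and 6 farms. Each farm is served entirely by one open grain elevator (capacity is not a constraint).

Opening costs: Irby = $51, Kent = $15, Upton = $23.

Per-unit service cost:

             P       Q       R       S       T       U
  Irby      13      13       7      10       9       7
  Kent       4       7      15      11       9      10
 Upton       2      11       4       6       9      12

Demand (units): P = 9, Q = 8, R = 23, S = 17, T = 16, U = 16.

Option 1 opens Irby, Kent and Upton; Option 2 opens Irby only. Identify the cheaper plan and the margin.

Option 1 is cheaper by 246.

Option 1: {Irby, Kent, Upton}: P→Upton 2·9=18, Q→Kent 7·8=56, R→Upton 4·23=92, S→Upton 6·17=102, T→Irby 9·16=144, U→Irby 7·16=112. Service 524; fixed 89; total 613.
Option 2: {Irby}: P→Irby 13·9=117, Q→Irby 13·8=104, R→Irby 7·23=161, S→Irby 10·17=170, T→Irby 9·16=144, U→Irby 7·16=112. Service 808; fixed 51; total 859.
Difference: |613 − 859| = 246.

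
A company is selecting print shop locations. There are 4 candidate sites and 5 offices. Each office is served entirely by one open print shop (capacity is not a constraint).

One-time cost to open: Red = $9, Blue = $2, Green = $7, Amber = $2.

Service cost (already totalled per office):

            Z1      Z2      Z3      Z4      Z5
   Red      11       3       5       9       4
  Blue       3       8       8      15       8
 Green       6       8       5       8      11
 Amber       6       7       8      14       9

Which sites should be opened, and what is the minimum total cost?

Open Red and Blue; minimum total cost 35.

For any fixed open set, each office goes to its cheapest open site; total = fixed + service.
{Red, Blue}: Z1→Blue 3, Z2→Red 3, Z3→Red 5, Z4→Red 9, Z5→Red 4. Service 24; fixed 11; total 35.
{Red, Blue, Amber}: service 24 + fixed 13 = 37
{Red, Amber}: service 27 + fixed 11 = 38
{Red, Blue, Green, Amber}: Z1→Blue 3, Z2→Red 3, Z3→Red 5, Z4→Green 8, Z5→Red 4. Service 23; fixed 20; total 43.
No other subset beats 35.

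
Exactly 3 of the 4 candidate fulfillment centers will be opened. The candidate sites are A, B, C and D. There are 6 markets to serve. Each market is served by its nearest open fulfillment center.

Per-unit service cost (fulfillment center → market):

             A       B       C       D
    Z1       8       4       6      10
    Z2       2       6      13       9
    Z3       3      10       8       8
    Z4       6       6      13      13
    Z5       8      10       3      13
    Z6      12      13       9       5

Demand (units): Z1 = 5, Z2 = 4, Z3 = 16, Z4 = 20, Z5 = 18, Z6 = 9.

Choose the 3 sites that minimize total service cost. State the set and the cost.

Choose A, C and D; total service cost 305.

With exactly 3 open, each market uses its cheapest among the chosen.
{A, C, D}: Z1→C 6·5=30, Z2→A 2·4=8, Z3→A 3·16=48, Z4→A 6·20=120, Z5→C 3·18=54, Z6→D 5·9=45. Service cost 305.
{A, B, C}: service cost 331
{A, B, D}: service cost 385
Among all 4 size-3 choices, {A, C, D} is lowest.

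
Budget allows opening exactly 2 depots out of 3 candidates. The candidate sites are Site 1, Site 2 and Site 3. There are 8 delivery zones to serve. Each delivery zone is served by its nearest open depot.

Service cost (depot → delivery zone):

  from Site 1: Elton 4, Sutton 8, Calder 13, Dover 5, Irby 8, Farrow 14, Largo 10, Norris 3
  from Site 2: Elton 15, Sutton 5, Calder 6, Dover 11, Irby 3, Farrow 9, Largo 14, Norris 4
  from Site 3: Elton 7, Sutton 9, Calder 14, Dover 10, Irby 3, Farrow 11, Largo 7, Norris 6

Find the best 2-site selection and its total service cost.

Choose Site 1 and Site 2; total service cost 45.

With exactly 2 open, each delivery zone uses its cheapest among the chosen.
{Site 1, Site 2}: Elton→Site 1 4, Sutton→Site 2 5, Calder→Site 2 6, Dover→Site 1 5, Irby→Site 2 3, Farrow→Site 2 9, Largo→Site 1 10, Norris→Site 1 3. Service cost 45.
{Site 2, Site 3}: service cost 51
{Site 1, Site 3}: service cost 54
Among all 3 size-2 choices, {Site 1, Site 2} is lowest.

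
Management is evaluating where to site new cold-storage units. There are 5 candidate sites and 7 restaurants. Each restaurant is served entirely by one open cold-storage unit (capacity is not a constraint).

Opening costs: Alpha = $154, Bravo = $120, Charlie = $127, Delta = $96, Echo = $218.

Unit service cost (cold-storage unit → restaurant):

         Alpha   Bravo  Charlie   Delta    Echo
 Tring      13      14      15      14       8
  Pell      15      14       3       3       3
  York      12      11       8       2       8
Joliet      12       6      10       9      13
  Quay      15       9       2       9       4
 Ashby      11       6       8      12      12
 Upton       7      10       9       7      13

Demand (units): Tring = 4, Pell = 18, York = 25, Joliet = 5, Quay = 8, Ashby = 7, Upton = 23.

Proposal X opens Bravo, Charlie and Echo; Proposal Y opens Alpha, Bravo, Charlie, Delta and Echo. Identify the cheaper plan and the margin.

Proposal X is cheaper by 54.

Proposal X: {Bravo, Charlie, Echo}: Tring→Echo 8·4=32, Pell→Charlie 3·18=54, York→Charlie 8·25=200, Joliet→Bravo 6·5=30, Quay→Charlie 2·8=16, Ashby→Bravo 6·7=42, Upton→Charlie 9·23=207. Service 581; fixed 465; total 1046.
Proposal Y: {Alpha, Bravo, Charlie, Delta, Echo}: Tring→Echo 8·4=32, Pell→Charlie 3·18=54, York→Delta 2·25=50, Joliet→Bravo 6·5=30, Quay→Charlie 2·8=16, Ashby→Bravo 6·7=42, Upton→Alpha 7·23=161. Service 385; fixed 715; total 1100.
Difference: |1046 − 1100| = 54.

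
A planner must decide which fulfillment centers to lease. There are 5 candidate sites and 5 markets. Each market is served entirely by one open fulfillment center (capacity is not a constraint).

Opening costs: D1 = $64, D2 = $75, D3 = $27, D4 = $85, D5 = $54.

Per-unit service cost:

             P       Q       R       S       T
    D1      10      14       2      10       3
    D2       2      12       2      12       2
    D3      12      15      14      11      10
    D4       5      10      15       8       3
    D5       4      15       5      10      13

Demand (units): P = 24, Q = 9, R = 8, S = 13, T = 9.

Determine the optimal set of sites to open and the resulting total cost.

For any fixed open set, each market goes to its cheapest open site; total = fixed + service.
{D2}: P→D2 2·24=48, Q→D2 12·9=108, R→D2 2·8=16, S→D2 12·13=156, T→D2 2·9=18. Service 346; fixed 75; total 421.
{D2, D3}: P→D2 2·24=48, Q→D2 12·9=108, R→D2 2·8=16, S→D3 11·13=143, T→D2 2·9=18. Service 333; fixed 102; total 435.
{D2, D4}: service 276 + fixed 160 = 436
{D1, D2, D3, D4, D5}: service 276 + fixed 305 = 581
No other subset beats 421.

Open D2 only; minimum total cost 421.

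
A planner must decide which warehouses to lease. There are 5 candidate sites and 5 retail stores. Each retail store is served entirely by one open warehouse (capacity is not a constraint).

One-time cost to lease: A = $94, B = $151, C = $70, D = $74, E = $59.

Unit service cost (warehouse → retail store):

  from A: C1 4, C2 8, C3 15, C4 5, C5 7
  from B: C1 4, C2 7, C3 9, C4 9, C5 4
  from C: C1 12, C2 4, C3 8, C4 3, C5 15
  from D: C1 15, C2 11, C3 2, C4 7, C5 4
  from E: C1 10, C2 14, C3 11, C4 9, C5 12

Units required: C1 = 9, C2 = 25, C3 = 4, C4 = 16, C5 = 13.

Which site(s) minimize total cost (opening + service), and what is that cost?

For any fixed open set, each retail store goes to its cheapest open site; total = fixed + service.
{C, D}: C1→C 12·9=108, C2→C 4·25=100, C3→D 2·4=8, C4→C 3·16=48, C5→D 4·13=52. Service 316; fixed 144; total 460.
{A, C}: C1→A 4·9=36, C2→C 4·25=100, C3→C 8·4=32, C4→C 3·16=48, C5→A 7·13=91. Service 307; fixed 164; total 471.
{A, C, D}: service 244 + fixed 238 = 482
{A, B, C, D, E}: C1→A 4·9=36, C2→C 4·25=100, C3→D 2·4=8, C4→C 3·16=48, C5→B 4·13=52. Service 244; fixed 448; total 692.
No other subset beats 460.

Open C and D; minimum total cost 460.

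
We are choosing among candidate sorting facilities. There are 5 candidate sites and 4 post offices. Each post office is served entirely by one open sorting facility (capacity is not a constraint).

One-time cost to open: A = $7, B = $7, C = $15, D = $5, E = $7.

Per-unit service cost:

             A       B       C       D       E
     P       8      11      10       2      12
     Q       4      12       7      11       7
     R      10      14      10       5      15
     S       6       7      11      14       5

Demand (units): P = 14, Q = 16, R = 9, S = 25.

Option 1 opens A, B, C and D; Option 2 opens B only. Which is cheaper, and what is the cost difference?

Option 1: {A, B, C, D}: P→D 2·14=28, Q→A 4·16=64, R→D 5·9=45, S→A 6·25=150. Service 287; fixed 34; total 321.
Option 2: {B}: P→B 11·14=154, Q→B 12·16=192, R→B 14·9=126, S→B 7·25=175. Service 647; fixed 7; total 654.
Difference: |321 − 654| = 333.

Option 1 is cheaper by 333.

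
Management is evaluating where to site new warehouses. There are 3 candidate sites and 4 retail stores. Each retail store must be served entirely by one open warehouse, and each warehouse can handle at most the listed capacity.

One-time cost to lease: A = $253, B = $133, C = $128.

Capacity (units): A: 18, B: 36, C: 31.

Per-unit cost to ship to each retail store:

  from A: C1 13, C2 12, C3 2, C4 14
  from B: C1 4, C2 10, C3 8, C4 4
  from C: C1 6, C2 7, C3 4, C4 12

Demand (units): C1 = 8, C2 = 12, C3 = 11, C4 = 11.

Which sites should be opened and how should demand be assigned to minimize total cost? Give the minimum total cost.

Minimum total cost: 465

Open {B, C}: C1→B 4·8=32, C2→C 7·12=84, C3→C 4·11=44, C4→B 4·11=44.
Loads: B carries 19/36, C carries 23/31. Service 204; fixed 261; total 465.
Next best feasible plan costs 481.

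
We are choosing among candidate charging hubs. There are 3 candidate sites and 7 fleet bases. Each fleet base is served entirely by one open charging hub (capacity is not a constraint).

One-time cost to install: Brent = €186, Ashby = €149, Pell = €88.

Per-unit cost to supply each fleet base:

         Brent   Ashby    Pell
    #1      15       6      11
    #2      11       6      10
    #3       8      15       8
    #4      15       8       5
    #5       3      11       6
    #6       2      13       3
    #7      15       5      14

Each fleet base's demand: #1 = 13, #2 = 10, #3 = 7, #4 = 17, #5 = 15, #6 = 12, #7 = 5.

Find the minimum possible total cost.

For any fixed open set, each fleet base goes to its cheapest open site; total = fixed + service.
{Ashby, Pell}: #1→Ashby 6·13=78, #2→Ashby 6·10=60, #3→Pell 8·7=56, #4→Pell 5·17=85, #5→Pell 6·15=90, #6→Pell 3·12=36, #7→Ashby 5·5=25. Service 430; fixed 237; total 667.
{Pell}: service 580 + fixed 88 = 668
{Brent, Ashby}: service 424 + fixed 335 = 759
{Brent, Ashby, Pell}: service 373 + fixed 423 = 796
No other subset beats 667.

Minimum total cost: 667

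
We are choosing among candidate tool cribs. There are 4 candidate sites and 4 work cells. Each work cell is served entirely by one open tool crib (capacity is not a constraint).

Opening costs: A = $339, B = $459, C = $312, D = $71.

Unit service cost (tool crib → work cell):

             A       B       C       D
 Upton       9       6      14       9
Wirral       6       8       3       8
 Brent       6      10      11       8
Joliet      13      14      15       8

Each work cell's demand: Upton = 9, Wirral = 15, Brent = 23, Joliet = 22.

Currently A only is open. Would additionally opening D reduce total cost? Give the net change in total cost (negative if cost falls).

Current service cost with {A}: 595.
Adding D: each work cell re-picks its cheapest; new service cost 485, saving 110.
Extra fixed cost: 71. Net change = 71 − 110 = -39.
(Totals: 934 → 895.)

Yes — net change −39 (cost falls by 39).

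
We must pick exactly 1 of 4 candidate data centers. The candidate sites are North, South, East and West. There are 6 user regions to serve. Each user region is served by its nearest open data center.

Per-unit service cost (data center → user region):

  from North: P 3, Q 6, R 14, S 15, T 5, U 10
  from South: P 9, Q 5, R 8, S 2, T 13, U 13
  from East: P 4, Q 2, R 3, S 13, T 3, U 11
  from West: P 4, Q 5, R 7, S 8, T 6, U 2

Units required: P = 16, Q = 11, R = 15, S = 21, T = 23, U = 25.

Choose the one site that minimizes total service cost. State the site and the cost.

Choose West only; total service cost 580.

With exactly 1 open, each user region uses its cheapest among the chosen.
{West}: P→West 4·16=64, Q→West 5·11=55, R→West 7·15=105, S→West 8·21=168, T→West 6·23=138, U→West 2·25=50. Service cost 580.
{East}: service cost 748
{South}: service cost 985
Among all 4 size-1 choices, {West} is lowest.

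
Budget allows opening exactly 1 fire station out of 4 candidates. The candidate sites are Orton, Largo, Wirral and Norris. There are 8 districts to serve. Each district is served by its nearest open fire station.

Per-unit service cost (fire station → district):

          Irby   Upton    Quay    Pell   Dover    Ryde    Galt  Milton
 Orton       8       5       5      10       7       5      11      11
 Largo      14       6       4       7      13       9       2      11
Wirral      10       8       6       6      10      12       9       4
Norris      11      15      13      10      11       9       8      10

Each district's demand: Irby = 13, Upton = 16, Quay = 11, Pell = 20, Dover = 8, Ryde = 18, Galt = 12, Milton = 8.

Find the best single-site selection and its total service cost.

Choose Orton only; total service cost 805.

With exactly 1 open, each district uses its cheapest among the chosen.
{Orton}: Irby→Orton 8·13=104, Upton→Orton 5·16=80, Quay→Orton 5·11=55, Pell→Orton 10·20=200, Dover→Orton 7·8=56, Ryde→Orton 5·18=90, Galt→Orton 11·12=132, Milton→Orton 11·8=88. Service cost 805.
{Largo}: service cost 840
{Wirral}: service cost 880
Among all 4 size-1 choices, {Orton} is lowest.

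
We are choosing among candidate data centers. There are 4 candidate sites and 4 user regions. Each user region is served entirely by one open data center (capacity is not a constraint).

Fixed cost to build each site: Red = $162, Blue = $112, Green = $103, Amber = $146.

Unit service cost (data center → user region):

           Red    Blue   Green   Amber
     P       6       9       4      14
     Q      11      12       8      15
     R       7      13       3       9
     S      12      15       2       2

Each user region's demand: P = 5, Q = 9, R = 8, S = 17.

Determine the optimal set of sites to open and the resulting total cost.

For any fixed open set, each user region goes to its cheapest open site; total = fixed + service.
{Green}: P→Green 4·5=20, Q→Green 8·9=72, R→Green 3·8=24, S→Green 2·17=34. Service 150; fixed 103; total 253.
{Blue, Green}: P→Green 4·5=20, Q→Green 8·9=72, R→Green 3·8=24, S→Green 2·17=34. Service 150; fixed 215; total 365.
{Green, Amber}: service 150 + fixed 249 = 399
{Red, Blue, Green, Amber}: service 150 + fixed 523 = 673
No other subset beats 253.

Open Green only; minimum total cost 253.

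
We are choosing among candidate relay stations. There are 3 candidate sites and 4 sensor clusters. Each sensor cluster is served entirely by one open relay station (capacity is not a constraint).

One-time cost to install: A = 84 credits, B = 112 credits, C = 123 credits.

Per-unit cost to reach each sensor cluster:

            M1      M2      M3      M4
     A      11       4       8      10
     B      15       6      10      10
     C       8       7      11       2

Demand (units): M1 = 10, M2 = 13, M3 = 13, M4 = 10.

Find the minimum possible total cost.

For any fixed open set, each sensor cluster goes to its cheapest open site; total = fixed + service.
{A}: M1→A 11·10=110, M2→A 4·13=52, M3→A 8·13=104, M4→A 10·10=100. Service 366; fixed 84; total 450.
{C}: service 334 + fixed 123 = 457
{A, C}: service 256 + fixed 207 = 463
{A, B, C}: service 256 + fixed 319 = 575
No other subset beats 450.

Minimum total cost: 450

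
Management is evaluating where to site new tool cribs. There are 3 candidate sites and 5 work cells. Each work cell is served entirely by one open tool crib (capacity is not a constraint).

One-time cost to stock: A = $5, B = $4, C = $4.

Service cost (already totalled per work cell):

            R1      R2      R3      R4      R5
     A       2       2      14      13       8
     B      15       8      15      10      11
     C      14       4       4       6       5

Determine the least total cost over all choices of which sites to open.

Minimum total cost: 28

For any fixed open set, each work cell goes to its cheapest open site; total = fixed + service.
{A, C}: R1→A 2, R2→A 2, R3→C 4, R4→C 6, R5→C 5. Service 19; fixed 9; total 28.
{A, B, C}: service 19 + fixed 13 = 32
{C}: service 33 + fixed 4 = 37
{B}: service 59 + fixed 4 = 63
No other subset beats 28.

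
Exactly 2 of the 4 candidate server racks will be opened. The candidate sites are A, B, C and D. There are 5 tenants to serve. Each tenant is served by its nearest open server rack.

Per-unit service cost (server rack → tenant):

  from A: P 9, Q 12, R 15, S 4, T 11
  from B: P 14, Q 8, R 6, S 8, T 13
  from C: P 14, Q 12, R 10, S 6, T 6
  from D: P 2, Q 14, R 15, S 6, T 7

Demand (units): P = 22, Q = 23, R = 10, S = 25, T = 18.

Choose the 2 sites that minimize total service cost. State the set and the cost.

Choose B and D; total service cost 564.

With exactly 2 open, each tenant uses its cheapest among the chosen.
{B, D}: P→D 2·22=44, Q→B 8·23=184, R→B 6·10=60, S→D 6·25=150, T→D 7·18=126. Service cost 564.
{C, D}: service cost 678
{A, D}: service cost 696
Among all 6 size-2 choices, {B, D} is lowest.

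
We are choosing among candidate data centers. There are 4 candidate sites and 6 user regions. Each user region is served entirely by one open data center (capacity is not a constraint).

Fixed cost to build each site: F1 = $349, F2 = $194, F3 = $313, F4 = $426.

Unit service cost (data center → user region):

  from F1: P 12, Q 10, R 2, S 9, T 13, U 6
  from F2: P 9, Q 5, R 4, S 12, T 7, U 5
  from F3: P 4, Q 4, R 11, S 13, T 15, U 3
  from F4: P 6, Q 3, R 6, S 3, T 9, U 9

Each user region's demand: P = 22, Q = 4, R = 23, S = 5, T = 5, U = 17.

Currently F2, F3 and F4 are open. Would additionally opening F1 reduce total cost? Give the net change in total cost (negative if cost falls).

No — net change +303 (cost rises by 303).

Current service cost with {F2, F3, F4}: 293.
Adding F1: each user region re-picks its cheapest; new service cost 247, saving 46.
Extra fixed cost: 349. Net change = 349 − 46 = 303.
(Totals: 1226 → 1529.)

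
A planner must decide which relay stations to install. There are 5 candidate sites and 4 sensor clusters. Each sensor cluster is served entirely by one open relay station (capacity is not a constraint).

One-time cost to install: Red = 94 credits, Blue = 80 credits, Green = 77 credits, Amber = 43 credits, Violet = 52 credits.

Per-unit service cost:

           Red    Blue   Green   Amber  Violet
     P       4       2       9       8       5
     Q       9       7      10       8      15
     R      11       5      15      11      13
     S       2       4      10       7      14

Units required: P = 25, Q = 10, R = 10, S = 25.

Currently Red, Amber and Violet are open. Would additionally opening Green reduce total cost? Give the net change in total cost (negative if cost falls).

Current service cost with {Red, Amber, Violet}: 340.
Adding Green: each sensor cluster re-picks its cheapest; new service cost 340, saving 0.
Extra fixed cost: 77. Net change = 77 − 0 = 77.
(Totals: 529 → 606.)

No — net change +77 (cost rises by 77).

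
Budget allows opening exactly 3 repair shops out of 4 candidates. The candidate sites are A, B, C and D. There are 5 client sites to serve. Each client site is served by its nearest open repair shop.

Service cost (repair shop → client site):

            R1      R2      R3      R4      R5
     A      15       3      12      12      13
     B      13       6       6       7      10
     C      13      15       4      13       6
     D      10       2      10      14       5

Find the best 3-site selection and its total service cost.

Choose B, C and D; total service cost 28.

With exactly 3 open, each client site uses its cheapest among the chosen.
{B, C, D}: R1→D 10, R2→D 2, R3→C 4, R4→B 7, R5→D 5. Service cost 28.
{A, B, D}: service cost 30
{A, B, C}: service cost 33
Among all 4 size-3 choices, {B, C, D} is lowest.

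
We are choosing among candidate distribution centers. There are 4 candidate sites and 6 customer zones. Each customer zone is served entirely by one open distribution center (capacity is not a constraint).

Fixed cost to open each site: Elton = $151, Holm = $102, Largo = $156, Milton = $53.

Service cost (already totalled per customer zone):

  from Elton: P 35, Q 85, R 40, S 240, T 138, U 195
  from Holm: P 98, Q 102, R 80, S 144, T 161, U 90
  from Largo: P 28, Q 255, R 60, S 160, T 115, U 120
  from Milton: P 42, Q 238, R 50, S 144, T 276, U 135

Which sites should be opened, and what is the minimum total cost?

For any fixed open set, each customer zone goes to its cheapest open site; total = fixed + service.
{Holm, Milton}: P→Milton 42, Q→Holm 102, R→Milton 50, S→Holm 144, T→Holm 161, U→Holm 90. Service 589; fixed 155; total 744.
{Holm}: P→Holm 98, Q→Holm 102, R→Holm 80, S→Holm 144, T→Holm 161, U→Holm 90. Service 675; fixed 102; total 777.
{Elton, Milton}: service 577 + fixed 204 = 781
{Elton, Holm, Largo, Milton}: P→Largo 28, Q→Elton 85, R→Elton 40, S→Holm 144, T→Largo 115, U→Holm 90. Service 502; fixed 462; total 964.
No other subset beats 744.

Open Holm and Milton; minimum total cost 744.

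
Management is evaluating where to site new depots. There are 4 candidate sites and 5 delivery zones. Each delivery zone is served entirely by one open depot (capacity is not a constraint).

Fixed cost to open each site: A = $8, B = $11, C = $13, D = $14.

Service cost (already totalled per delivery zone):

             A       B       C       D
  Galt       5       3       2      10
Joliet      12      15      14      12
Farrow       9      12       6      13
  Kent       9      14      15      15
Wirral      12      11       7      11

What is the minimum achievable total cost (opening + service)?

Minimum total cost: 55

For any fixed open set, each delivery zone goes to its cheapest open site; total = fixed + service.
{A}: Galt→A 5, Joliet→A 12, Farrow→A 9, Kent→A 9, Wirral→A 12. Service 47; fixed 8; total 55.
{A, C}: Galt→C 2, Joliet→A 12, Farrow→C 6, Kent→A 9, Wirral→C 7. Service 36; fixed 21; total 57.
{C}: service 44 + fixed 13 = 57
{A, B, C, D}: service 36 + fixed 46 = 82
(All 15 nonempty subsets were checked; A only is lowest.)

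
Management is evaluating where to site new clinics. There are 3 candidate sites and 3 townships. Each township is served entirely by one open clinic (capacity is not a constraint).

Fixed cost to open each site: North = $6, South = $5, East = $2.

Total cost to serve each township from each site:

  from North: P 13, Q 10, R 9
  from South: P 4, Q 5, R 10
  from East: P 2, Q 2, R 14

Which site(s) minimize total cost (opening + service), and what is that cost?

For any fixed open set, each township goes to its cheapest open site; total = fixed + service.
{East}: P→East 2, Q→East 2, R→East 14. Service 18; fixed 2; total 20.
{North, East}: P→East 2, Q→East 2, R→North 9. Service 13; fixed 8; total 21.
{South, East}: P→East 2, Q→East 2, R→South 10. Service 14; fixed 7; total 21.
{North, South, East}: service 13 + fixed 13 = 26
(All 7 nonempty subsets were checked; East only is lowest.)

Open East only; minimum total cost 20.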